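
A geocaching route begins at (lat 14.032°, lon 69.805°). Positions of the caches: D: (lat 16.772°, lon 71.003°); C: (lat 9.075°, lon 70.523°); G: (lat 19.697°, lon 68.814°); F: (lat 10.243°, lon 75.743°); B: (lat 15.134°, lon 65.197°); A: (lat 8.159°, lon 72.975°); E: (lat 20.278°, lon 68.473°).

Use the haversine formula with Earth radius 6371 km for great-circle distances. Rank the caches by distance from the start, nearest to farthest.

Computing each great-circle distance from (lat 14.032°, lon 69.805°):
D (lat 16.772°, lon 71.003°): 330.6 km
B (lat 15.134°, lon 65.197°): 510.8 km
C (lat 9.075°, lon 70.523°): 556.7 km
G (lat 19.697°, lon 68.814°): 638.7 km
E (lat 20.278°, lon 68.473°): 708.8 km
A (lat 8.159°, lon 72.975°): 738.9 km
F (lat 10.243°, lon 75.743°): 770.7 km

D, B, C, G, E, A, F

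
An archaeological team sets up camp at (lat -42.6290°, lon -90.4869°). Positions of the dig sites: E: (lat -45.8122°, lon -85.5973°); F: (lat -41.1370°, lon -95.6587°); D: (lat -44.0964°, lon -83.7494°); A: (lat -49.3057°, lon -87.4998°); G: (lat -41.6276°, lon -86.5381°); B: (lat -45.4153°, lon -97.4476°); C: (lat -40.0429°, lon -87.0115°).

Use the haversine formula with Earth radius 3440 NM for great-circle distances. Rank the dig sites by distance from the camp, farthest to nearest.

Distance from the camp at (lat -42.6290°, lon -90.4869°) to each:
A (lat -49.3057°, lon -87.4998°): 419.7 NM
B (lat -45.4153°, lon -97.4476°): 343.8 NM
D (lat -44.0964°, lon -83.7494°): 306.9 NM
E (lat -45.8122°, lon -85.5973°): 284.1 NM
F (lat -41.1370°, lon -95.6587°): 247.9 NM
C (lat -40.0429°, lon -87.0115°): 220.5 NM
G (lat -41.6276°, lon -86.5381°): 185.8 NM

A, B, D, E, F, C, G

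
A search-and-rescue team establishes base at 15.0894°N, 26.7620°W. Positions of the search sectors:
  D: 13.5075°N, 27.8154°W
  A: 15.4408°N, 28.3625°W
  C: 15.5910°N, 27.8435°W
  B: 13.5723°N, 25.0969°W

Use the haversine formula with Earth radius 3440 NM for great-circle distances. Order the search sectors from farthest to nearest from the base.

Computing each great-circle distance from 15.0894°N, 26.7620°W:
B 13.5723°N, 25.0969°W: 133.0 NM
D 13.5075°N, 27.8154°W: 113.0 NM
A 15.4408°N, 28.3625°W: 95.1 NM
C 15.5910°N, 27.8435°W: 69.5 NM

B, D, A, C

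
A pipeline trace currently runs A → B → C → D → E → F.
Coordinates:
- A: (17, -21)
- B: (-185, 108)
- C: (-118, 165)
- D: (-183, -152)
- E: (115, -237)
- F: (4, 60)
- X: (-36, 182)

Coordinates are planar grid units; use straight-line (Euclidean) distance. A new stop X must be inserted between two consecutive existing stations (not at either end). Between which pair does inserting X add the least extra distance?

Added distance for inserting X between each consecutive pair:
A–B: 136.5
B–C: 162.1
C–D: 125.1
D–E: 500.4
E–F: 256.7
Smallest added distance is 125.1, inserting between C and D.

between C and D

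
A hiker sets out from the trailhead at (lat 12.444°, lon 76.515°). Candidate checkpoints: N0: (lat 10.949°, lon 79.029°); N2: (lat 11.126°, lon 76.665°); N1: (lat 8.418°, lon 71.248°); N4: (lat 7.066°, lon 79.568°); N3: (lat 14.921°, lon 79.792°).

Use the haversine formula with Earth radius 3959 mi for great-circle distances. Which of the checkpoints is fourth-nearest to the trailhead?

N4

Distance to each, sorted:
N2: 91.6 mi
N0: 199.0 mi
N3: 278.7 mi
N4: 425.8 mi
N1: 453.2 mi
The fourth-nearest is N4 at 425.8 mi.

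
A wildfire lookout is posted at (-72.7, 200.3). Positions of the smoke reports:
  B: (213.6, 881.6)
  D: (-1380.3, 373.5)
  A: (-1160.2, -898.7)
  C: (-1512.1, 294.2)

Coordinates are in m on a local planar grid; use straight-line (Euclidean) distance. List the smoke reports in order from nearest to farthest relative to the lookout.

B, D, C, A

Distance from the lookout at (-72.7, 200.3) to each:
B (213.6, 881.6): 739.0 m
D (-1380.3, 373.5): 1319.0 m
C (-1512.1, 294.2): 1442.5 m
A (-1160.2, -898.7): 1546.1 m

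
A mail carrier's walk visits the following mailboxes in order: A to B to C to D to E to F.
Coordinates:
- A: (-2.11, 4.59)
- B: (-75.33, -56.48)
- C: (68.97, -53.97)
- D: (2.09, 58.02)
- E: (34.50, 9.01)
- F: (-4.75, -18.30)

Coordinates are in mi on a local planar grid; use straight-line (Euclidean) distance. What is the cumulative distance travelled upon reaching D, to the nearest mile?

370 mi

Leg distances:
A→B: 95.3 mi  (cumulative 95.3 mi)
B→C: 144.3 mi  (cumulative 239.7 mi)
C→D: 130.4 mi  (cumulative 370.1 mi)
Cumulative distance at D ≈ 370 mi.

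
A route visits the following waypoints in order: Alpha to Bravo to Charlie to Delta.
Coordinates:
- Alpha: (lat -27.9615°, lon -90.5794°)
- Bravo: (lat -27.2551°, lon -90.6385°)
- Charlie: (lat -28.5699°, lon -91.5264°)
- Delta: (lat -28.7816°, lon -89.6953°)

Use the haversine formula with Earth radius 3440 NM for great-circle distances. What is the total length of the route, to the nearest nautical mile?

232 NM

Leg distances:
Alpha→Bravo: 42.5 NM  (cumulative 42.5 NM)
Bravo→Charlie: 91.9 NM  (cumulative 134.5 NM)
Charlie→Delta: 97.3 NM  (cumulative 231.7 NM)
Total route length ≈ 232 NM.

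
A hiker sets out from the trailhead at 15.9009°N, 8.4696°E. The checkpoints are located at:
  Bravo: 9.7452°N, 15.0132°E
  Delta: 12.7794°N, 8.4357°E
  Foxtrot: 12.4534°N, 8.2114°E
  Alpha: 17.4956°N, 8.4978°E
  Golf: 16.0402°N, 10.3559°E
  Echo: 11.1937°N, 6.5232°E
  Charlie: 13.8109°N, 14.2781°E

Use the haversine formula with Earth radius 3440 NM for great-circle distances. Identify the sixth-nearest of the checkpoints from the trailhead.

Distances from the trailhead (15.9009°N, 8.4696°E):
Alpha: 95.8 NM
Golf: 109.2 NM
Delta: 187.4 NM
Foxtrot: 207.5 NM
Echo: 304.6 NM
Charlie: 359.6 NM
Bravo: 532.1 NM
The sixth-nearest is Charlie at 359.6 NM.

Charlie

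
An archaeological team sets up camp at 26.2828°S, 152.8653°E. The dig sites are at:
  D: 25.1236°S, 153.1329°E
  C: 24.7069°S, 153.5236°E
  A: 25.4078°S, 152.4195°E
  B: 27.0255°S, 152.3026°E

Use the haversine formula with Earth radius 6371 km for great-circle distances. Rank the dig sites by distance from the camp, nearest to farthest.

B, A, D, C

Distances from the camp:
B 27.0255°S, 152.3026°E: 99.7 km
A 25.4078°S, 152.4195°E: 107.0 km
D 25.1236°S, 153.1329°E: 131.7 km
C 24.7069°S, 153.5236°E: 187.3 km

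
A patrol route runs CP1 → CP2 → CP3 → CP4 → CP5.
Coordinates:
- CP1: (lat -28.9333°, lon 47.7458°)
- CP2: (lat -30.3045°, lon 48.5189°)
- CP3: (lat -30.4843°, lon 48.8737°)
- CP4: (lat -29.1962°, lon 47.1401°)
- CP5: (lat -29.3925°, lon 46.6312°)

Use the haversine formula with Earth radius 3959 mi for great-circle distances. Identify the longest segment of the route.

CP3–CP4

Leg distances:
CP1→CP2: 105.5 mi
CP2→CP3: 24.5 mi
CP3→CP4: 136.8 mi
CP4→CP5: 33.5 mi
The longest leg is CP3–CP4 at 136.8 mi.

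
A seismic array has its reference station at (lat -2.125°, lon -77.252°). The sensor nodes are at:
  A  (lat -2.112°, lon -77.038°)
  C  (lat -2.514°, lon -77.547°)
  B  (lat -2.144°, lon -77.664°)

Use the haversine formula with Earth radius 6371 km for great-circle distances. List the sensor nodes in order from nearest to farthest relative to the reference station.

Computing each great-circle distance from (lat -2.125°, lon -77.252°):
A (lat -2.112°, lon -77.038°): 23.8 km
B (lat -2.144°, lon -77.664°): 45.8 km
C (lat -2.514°, lon -77.547°): 54.3 km

A, B, C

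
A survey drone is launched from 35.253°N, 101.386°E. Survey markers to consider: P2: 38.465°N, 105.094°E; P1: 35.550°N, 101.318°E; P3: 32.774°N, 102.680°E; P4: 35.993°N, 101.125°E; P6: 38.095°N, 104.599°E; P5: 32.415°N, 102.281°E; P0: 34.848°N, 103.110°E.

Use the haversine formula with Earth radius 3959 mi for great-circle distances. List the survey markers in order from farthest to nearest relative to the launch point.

P2, P6, P5, P3, P0, P4, P1

Computing each great-circle distance from 35.253°N, 101.386°E:
P2 38.465°N, 105.094°E: 302.1 mi
P6 38.095°N, 104.599°E: 265.0 mi
P5 32.415°N, 102.281°E: 202.7 mi
P3 32.774°N, 102.680°E: 186.6 mi
P0 34.848°N, 103.110°E: 101.5 mi
P4 35.993°N, 101.125°E: 53.2 mi
P1 35.550°N, 101.318°E: 20.9 mi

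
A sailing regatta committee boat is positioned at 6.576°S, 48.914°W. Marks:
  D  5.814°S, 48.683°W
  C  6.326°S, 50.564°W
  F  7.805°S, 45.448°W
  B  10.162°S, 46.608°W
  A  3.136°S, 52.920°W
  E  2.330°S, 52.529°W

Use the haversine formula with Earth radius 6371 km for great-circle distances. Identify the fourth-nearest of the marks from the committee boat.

Distance to each, sorted:
D: 88.5 km
C: 184.4 km
F: 406.0 km
B: 472.6 km
A: 585.9 km
E: 619.2 km
The fourth-nearest is B at 472.6 km.

B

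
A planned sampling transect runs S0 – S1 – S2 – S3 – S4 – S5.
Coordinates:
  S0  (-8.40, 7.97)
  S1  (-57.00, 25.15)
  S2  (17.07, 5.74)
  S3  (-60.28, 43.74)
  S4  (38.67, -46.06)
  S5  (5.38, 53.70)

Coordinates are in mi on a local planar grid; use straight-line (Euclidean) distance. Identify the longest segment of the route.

Leg distances:
S0→S1: 51.5 mi
S1→S2: 76.6 mi
S2→S3: 86.2 mi
S3→S4: 133.6 mi
S4→S5: 105.2 mi
The longest leg is S3–S4 at 133.6 mi.

S3–S4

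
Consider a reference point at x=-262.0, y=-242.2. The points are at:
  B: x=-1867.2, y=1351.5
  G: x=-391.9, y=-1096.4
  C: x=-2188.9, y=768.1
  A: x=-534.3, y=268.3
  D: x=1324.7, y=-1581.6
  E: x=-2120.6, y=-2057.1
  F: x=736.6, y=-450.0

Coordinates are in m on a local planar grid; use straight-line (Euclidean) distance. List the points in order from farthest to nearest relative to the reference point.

E, B, C, D, F, G, A

Computing each straight-line distance from x=-262.0, y=-242.2:
E x=-2120.6, y=-2057.1: 2597.7 m
B x=-1867.2, y=1351.5: 2262.0 m
C x=-2188.9, y=768.1: 2175.7 m
D x=1324.7, y=-1581.6: 2076.4 m
F x=736.6, y=-450.0: 1020.0 m
G x=-391.9, y=-1096.4: 864.0 m
A x=-534.3, y=268.3: 578.6 m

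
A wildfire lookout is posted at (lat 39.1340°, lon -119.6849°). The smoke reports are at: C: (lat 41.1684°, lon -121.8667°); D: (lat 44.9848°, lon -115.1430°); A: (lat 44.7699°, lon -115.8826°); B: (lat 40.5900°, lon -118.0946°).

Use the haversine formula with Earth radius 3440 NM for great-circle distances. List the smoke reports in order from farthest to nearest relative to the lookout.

D, A, C, B

Computing each great-circle distance from (lat 39.1340°, lon -119.6849°):
D (lat 44.9848°, lon -115.1430°): 405.3 NM
A (lat 44.7699°, lon -115.8826°): 378.5 NM
C (lat 41.1684°, lon -121.8667°): 157.9 NM
B (lat 40.5900°, lon -118.0946°): 114.1 NM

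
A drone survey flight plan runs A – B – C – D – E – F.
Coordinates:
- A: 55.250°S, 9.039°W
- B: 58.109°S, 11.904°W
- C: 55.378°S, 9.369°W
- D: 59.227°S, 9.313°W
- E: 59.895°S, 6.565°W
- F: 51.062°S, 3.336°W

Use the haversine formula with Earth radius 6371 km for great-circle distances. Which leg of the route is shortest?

Leg distances:
A→B: 362.8 km
B→C: 340.7 km
C→D: 428.0 km
D→E: 171.7 km
E→F: 1002.7 km
The shortest leg is D–E at 171.7 km.

D–E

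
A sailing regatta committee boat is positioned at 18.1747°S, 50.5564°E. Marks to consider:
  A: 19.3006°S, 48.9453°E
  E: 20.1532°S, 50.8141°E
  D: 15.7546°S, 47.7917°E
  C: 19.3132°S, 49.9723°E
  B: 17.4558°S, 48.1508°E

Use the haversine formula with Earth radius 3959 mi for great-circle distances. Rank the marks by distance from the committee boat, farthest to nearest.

Distances from the committee boat:
D 15.7546°S, 47.7917°E: 247.7 mi
B 17.4558°S, 48.1508°E: 165.9 mi
E 20.1532°S, 50.8141°E: 137.7 mi
A 19.3006°S, 48.9453°E: 131.0 mi
C 19.3132°S, 49.9723°E: 87.5 mi

D, B, E, A, C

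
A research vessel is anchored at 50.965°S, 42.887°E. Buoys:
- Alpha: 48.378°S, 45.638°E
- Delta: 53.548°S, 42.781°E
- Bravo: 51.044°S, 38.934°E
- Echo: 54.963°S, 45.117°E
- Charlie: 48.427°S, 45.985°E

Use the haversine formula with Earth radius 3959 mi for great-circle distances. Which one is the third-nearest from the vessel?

Distances from the vessel (50.965°S, 42.887°E):
Bravo: 171.9 mi
Delta: 178.5 mi
Alpha: 217.0 mi
Charlie: 223.4 mi
Echo: 291.4 mi
The third-nearest is Alpha at 217.0 mi.

Alpha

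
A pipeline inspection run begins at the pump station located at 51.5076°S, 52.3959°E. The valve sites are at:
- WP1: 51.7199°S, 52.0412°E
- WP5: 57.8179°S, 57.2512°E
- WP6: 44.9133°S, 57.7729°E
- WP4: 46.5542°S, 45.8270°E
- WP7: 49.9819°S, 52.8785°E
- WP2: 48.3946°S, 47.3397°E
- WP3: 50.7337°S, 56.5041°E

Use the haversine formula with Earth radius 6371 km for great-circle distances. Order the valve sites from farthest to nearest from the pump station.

Distance from the pump station at 51.5076°S, 52.3959°E to each:
WP6 44.9133°S, 57.7729°E: 834.0 km
WP5 57.8179°S, 57.2512°E: 767.5 km
WP4 46.5542°S, 45.8270°E: 729.3 km
WP2 48.3946°S, 47.3397°E: 500.5 km
WP3 50.7337°S, 56.5041°E: 299.3 km
WP7 49.9819°S, 52.8785°E: 173.0 km
WP1 51.7199°S, 52.0412°E: 34.0 km

WP6, WP5, WP4, WP2, WP3, WP7, WP1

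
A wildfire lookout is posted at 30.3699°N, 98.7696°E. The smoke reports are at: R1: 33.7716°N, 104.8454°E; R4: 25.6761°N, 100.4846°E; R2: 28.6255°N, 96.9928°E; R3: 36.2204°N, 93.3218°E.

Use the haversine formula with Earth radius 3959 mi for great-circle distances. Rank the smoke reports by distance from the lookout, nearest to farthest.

R2, R4, R1, R3

Distance from the lookout at 30.3699°N, 98.7696°E to each:
R2 28.6255°N, 96.9928°E: 161.1 mi
R4 25.6761°N, 100.4846°E: 340.8 mi
R1 33.7716°N, 104.8454°E: 426.3 mi
R3 36.2204°N, 93.3218°E: 512.1 mi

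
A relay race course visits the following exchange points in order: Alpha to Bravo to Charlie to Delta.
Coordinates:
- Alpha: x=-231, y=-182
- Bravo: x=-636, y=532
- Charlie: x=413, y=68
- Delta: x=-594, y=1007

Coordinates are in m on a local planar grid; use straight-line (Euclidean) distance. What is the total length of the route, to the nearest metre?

3345 m

Leg distances:
Alpha→Bravo: 820.9 m  (cumulative 820.9 m)
Bravo→Charlie: 1147.0 m  (cumulative 1967.9 m)
Charlie→Delta: 1376.9 m  (cumulative 3344.8 m)
Total route length ≈ 3345 m.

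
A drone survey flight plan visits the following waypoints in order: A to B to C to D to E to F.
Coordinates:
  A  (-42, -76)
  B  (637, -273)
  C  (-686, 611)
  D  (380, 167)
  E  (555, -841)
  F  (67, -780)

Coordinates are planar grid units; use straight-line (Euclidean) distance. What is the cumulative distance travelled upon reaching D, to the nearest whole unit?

Leg distances:
A→B: 707.0  (cumulative 707.0)
B→C: 1591.2  (cumulative 2298.2)
C→D: 1154.8  (cumulative 3452.9)
Cumulative distance at D ≈ 3453.

3453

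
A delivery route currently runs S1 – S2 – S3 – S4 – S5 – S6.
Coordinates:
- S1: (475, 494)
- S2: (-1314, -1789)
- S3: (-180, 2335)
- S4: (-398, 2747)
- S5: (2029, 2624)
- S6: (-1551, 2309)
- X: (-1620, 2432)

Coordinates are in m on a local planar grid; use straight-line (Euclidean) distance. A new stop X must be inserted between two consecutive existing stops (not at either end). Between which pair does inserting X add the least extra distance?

Added distance for inserting X between each consecutive pair:
S1–S2: 4185.5 m
S2–S3: 1398.3 m
S3–S4: 2239.1 m
S4–S5: 2485.9 m
S5–S6: 201.2 m
Smallest added distance is 201.2 m, inserting between S5 and S6.

between S5 and S6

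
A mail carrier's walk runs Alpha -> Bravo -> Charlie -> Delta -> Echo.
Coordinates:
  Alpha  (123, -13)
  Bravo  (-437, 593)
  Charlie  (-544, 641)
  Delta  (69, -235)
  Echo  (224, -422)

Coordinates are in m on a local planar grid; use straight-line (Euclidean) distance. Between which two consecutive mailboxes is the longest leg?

Charlie–Delta

Leg distances:
Alpha→Bravo: 825.1 m
Bravo→Charlie: 117.3 m
Charlie→Delta: 1069.2 m
Delta→Echo: 242.9 m
The longest leg is Charlie–Delta at 1069.2 m.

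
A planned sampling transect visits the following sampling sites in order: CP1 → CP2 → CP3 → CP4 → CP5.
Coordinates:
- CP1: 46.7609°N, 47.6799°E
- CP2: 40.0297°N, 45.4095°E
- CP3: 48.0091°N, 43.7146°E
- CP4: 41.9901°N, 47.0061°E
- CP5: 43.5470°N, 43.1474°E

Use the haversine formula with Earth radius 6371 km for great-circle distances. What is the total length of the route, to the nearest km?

Leg distances:
CP1→CP2: 770.5 km  (cumulative 770.5 km)
CP2→CP3: 897.5 km  (cumulative 1668.0 km)
CP3→CP4: 717.4 km  (cumulative 2385.4 km)
CP4→CP5: 359.4 km  (cumulative 2744.8 km)
Total route length ≈ 2745 km.

2745 km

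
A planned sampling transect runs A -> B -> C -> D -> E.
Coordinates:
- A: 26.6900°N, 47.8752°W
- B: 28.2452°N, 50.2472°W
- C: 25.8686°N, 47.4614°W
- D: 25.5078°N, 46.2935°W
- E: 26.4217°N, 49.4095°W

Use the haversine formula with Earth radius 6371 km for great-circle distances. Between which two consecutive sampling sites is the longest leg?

Leg distances:
A→B: 291.0 km
B→C: 382.0 km
C→D: 123.7 km
D→E: 327.7 km
The longest leg is B–C at 382.0 km.

B–C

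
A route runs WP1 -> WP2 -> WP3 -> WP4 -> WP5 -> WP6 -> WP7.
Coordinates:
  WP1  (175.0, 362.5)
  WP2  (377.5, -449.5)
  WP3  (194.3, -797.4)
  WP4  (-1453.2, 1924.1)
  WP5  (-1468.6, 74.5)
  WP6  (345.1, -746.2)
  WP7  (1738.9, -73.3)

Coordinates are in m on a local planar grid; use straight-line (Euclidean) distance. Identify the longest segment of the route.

WP3–WP4

Leg distances:
WP1→WP2: 836.9 m
WP2→WP3: 393.2 m
WP3→WP4: 3181.3 m
WP4→WP5: 1849.7 m
WP5→WP6: 1990.7 m
WP6→WP7: 1547.7 m
The longest leg is WP3–WP4 at 3181.3 m.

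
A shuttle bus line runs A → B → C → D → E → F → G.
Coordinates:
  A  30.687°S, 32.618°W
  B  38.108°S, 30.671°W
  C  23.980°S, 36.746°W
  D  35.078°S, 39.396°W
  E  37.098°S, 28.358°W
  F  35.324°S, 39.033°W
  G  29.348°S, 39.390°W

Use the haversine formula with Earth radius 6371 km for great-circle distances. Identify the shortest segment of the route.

F–G

Leg distances:
A→B: 844.2 km
B→C: 1673.1 km
C→D: 1260.2 km
D→E: 1016.3 km
E→F: 977.3 km
F→G: 665.3 km
The shortest leg is F–G at 665.3 km.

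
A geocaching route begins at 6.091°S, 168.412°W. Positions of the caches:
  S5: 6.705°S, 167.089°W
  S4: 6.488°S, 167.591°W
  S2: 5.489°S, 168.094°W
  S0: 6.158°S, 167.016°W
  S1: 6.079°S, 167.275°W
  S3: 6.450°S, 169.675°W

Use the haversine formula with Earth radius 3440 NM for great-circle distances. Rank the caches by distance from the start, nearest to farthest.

S2, S4, S1, S3, S0, S5

Computing each great-circle distance from 6.091°S, 168.412°W:
S2 5.489°S, 168.094°W: 40.8 NM
S4 6.488°S, 167.591°W: 54.5 NM
S1 6.079°S, 167.275°W: 67.9 NM
S3 6.450°S, 169.675°W: 78.4 NM
S0 6.158°S, 167.016°W: 83.4 NM
S5 6.705°S, 167.089°W: 87.1 NM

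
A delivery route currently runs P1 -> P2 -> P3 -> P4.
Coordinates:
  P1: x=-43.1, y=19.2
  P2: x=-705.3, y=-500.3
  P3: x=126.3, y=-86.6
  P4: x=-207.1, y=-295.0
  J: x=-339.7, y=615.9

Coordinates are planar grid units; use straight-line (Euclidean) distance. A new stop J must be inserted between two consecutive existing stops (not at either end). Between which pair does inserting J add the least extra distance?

between P1 and P2

Added distance for inserting J between each consecutive pair:
P1–P2: 999.2
P2–P3: 1088.7
P3–P4: 1370.3
Smallest added distance is 999.2, inserting between P1 and P2.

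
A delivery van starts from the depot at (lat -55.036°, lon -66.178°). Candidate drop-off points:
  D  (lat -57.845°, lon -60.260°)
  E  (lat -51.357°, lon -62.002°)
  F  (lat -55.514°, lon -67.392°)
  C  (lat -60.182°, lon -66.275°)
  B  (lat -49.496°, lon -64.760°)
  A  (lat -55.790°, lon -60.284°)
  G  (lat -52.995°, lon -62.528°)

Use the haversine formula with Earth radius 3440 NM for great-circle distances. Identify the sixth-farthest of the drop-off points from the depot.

G

Distances from the depot ((lat -55.036°, lon -66.178°)):
B: 336.7 NM
C: 309.0 NM
E: 267.0 NM
D: 258.7 NM
A: 205.8 NM
G: 177.7 NM
F: 50.5 NM
The sixth-farthest is G at 177.7 NM.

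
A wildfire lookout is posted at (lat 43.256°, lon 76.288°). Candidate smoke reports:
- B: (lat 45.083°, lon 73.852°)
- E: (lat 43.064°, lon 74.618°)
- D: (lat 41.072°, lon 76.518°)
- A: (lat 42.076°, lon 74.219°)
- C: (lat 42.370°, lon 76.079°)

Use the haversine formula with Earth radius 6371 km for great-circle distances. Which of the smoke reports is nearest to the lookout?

C

Distances from the lookout ((lat 43.256°, lon 76.288°)):
C: 100.0 km
E: 137.1 km
A: 214.1 km
D: 243.6 km
B: 281.1 km
The nearest is C at 100.0 km.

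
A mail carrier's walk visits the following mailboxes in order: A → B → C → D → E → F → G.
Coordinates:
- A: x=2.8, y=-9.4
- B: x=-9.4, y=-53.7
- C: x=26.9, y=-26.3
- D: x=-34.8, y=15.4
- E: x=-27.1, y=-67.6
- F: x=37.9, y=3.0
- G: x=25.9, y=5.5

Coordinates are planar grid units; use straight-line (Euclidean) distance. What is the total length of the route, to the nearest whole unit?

357

Leg distances:
A→B: 45.9  (cumulative 45.9)
B→C: 45.5  (cumulative 91.4)
C→D: 74.5  (cumulative 165.9)
D→E: 83.4  (cumulative 249.3)
E→F: 96.0  (cumulative 345.2)
F→G: 12.3  (cumulative 357.5)
Total route length ≈ 357.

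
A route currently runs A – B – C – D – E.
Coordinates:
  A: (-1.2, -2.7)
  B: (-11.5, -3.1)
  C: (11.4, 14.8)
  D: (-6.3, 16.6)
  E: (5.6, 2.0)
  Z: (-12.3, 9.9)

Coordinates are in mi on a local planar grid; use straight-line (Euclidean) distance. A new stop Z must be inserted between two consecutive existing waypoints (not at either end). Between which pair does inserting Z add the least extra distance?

Added distance for inserting Z between each consecutive pair:
A–B: 19.5 mi
B–C: 8.2 mi
C–D: 15.4 mi
D–E: 9.7 mi
Smallest added distance is 8.2 mi, inserting between B and C.

between B and C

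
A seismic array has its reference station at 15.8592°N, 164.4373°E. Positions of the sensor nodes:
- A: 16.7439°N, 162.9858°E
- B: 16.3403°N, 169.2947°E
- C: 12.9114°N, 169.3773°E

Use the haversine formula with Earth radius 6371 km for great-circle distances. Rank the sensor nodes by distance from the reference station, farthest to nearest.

Distances from the reference station:
C 12.9114°N, 169.3773°E: 624.9 km
B 16.3403°N, 169.2947°E: 521.7 km
A 16.7439°N, 162.9858°E: 183.5 km

C, B, A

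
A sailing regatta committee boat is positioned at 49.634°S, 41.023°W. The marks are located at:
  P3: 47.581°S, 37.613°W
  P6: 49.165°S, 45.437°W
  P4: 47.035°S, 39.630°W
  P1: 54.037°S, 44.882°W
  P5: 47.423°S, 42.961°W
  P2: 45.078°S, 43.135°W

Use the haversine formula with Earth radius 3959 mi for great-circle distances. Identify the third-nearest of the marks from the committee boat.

Distances from the committee boat (49.634°S, 41.023°W):
P5: 176.6 mi
P4: 190.6 mi
P6: 201.1 mi
P3: 210.7 mi
P2: 329.9 mi
P1: 345.9 mi
The third-nearest is P6 at 201.1 mi.

P6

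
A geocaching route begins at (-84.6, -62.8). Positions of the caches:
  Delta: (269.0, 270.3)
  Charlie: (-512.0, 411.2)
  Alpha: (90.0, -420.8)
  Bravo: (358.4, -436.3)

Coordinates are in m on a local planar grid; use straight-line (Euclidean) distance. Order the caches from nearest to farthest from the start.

Distances from the start:
Alpha (90.0, -420.8): 398.3 m
Delta (269.0, 270.3): 485.8 m
Bravo (358.4, -436.3): 579.4 m
Charlie (-512.0, 411.2): 638.2 m

Alpha, Delta, Bravo, Charlie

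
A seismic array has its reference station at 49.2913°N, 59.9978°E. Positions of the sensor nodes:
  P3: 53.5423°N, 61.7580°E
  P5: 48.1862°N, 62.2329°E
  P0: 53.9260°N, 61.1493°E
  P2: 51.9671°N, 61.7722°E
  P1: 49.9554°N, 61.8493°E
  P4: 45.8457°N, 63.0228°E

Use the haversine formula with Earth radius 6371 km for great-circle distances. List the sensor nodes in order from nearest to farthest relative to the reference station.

Distance from the reference station at 49.2913°N, 59.9978°E to each:
P1 49.9554°N, 61.8493°E: 152.4 km
P5 48.1862°N, 62.2329°E: 204.8 km
P2 51.9671°N, 61.7722°E: 322.8 km
P4 45.8457°N, 63.0228°E: 445.2 km
P3 53.5423°N, 61.7580°E: 488.2 km
P0 53.9260°N, 61.1493°E: 521.4 km

P1, P5, P2, P4, P3, P0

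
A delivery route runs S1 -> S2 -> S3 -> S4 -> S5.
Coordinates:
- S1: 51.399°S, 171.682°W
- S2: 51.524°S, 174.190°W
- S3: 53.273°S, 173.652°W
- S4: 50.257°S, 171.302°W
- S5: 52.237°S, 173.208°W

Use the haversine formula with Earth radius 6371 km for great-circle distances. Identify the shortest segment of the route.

Leg distances:
S1→S2: 174.3 km
S2→S3: 197.9 km
S3→S4: 372.3 km
S4→S5: 257.0 km
The shortest leg is S1–S2 at 174.3 km.

S1–S2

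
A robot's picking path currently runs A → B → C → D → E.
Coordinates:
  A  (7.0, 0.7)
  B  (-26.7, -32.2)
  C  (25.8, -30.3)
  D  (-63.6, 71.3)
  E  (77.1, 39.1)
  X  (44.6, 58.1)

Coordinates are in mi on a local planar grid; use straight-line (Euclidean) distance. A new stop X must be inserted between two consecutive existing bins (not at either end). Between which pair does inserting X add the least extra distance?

between D and E

Added distance for inserting X between each consecutive pair:
A–B: 136.6 mi
B–C: 152.9 mi
C–D: 64.0 mi
D–E: 2.3 mi
Smallest added distance is 2.3 mi, inserting between D and E.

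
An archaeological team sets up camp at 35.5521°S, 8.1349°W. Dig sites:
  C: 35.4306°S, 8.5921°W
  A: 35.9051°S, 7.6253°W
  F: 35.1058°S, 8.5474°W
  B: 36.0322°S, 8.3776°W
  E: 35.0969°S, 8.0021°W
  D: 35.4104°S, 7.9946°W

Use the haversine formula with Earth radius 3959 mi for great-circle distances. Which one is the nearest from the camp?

Distances from the camp (35.5521°S, 8.1349°W):
D: 12.6 mi
C: 27.1 mi
E: 32.3 mi
B: 35.9 mi
A: 37.6 mi
F: 38.6 mi
The nearest is D at 12.6 mi.

D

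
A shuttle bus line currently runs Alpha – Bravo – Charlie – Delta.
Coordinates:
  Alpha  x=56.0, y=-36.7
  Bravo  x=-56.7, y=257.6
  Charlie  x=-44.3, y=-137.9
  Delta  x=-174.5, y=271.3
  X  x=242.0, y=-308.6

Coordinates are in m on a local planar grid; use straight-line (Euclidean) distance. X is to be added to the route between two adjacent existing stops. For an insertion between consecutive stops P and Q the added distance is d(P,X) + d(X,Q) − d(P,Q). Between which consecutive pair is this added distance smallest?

between Bravo and Charlie

Added distance for inserting X between each consecutive pair:
Alpha–Bravo: 654.5 m
Bravo–Charlie: 577.8 m
Charlie–Delta: 617.9 m
Smallest added distance is 577.8 m, inserting between Bravo and Charlie.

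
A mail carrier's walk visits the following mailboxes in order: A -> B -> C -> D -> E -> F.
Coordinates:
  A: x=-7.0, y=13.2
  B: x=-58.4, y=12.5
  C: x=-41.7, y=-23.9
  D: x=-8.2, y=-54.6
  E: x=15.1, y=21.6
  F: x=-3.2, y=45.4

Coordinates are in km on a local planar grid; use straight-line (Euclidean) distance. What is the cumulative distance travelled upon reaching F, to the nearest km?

Leg distances:
A→B: 51.4 km  (cumulative 51.4 km)
B→C: 40.0 km  (cumulative 91.5 km)
C→D: 45.4 km  (cumulative 136.9 km)
D→E: 79.7 km  (cumulative 216.6 km)
E→F: 30.0 km  (cumulative 246.6 km)
Cumulative distance at F ≈ 247 km.

247 km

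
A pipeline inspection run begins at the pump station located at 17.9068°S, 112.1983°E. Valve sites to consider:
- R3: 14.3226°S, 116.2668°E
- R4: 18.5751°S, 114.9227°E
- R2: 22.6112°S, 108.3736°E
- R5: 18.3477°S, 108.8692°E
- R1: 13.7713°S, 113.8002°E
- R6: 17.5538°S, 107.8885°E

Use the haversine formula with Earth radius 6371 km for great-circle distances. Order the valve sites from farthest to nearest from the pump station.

R2, R3, R1, R6, R5, R4

Computing each great-circle distance from 17.9068°S, 112.1983°E:
R2 22.6112°S, 108.3736°E: 657.8 km
R3 14.3226°S, 116.2668°E: 589.6 km
R1 13.7713°S, 113.8002°E: 490.7 km
R6 17.5538°S, 107.8885°E: 458.1 km
R5 18.3477°S, 108.8692°E: 355.2 km
R4 18.5751°S, 114.9227°E: 297.2 km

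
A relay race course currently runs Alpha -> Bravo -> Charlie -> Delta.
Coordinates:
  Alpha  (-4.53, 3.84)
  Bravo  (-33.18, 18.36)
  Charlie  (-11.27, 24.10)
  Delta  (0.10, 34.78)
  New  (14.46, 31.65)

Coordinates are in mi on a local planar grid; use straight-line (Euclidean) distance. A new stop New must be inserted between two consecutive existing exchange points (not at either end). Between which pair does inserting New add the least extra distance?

Added distance for inserting New between each consecutive pair:
Alpha–Bravo: 51.0 mi
Bravo–Charlie: 53.6 mi
Charlie–Delta: 25.9 mi
Smallest added distance is 25.9 mi, inserting between Charlie and Delta.

between Charlie and Delta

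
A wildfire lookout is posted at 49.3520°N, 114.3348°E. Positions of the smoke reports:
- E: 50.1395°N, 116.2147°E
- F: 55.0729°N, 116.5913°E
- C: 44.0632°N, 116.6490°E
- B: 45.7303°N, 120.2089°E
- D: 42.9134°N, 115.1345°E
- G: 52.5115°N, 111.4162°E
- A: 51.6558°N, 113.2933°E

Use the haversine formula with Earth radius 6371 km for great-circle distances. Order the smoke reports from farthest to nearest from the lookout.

Distances from the lookout:
D 42.9134°N, 115.1345°E: 718.6 km
F 55.0729°N, 116.5913°E: 654.4 km
C 44.0632°N, 116.6490°E: 613.9 km
B 45.7303°N, 120.2089°E: 596.8 km
G 52.5115°N, 111.4162°E: 406.4 km
A 51.6558°N, 113.2933°E: 266.5 km
E 50.1395°N, 116.2147°E: 161.0 km

D, F, C, B, G, A, E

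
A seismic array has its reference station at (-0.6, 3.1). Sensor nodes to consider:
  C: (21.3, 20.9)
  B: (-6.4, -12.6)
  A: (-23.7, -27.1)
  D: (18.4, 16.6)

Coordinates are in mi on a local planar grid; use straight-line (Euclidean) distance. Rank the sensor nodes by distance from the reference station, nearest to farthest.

Computing each straight-line distance from (-0.6, 3.1):
B (-6.4, -12.6): 16.7 mi
D (18.4, 16.6): 23.3 mi
C (21.3, 20.9): 28.2 mi
A (-23.7, -27.1): 38.0 mi

B, D, C, A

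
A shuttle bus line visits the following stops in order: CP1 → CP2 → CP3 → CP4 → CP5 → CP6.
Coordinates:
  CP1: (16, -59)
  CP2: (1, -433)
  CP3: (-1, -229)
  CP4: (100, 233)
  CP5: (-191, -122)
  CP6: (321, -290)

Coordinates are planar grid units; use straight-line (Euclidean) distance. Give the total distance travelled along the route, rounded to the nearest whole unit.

2049

Leg distances:
CP1→CP2: 374.3  (cumulative 374.3)
CP2→CP3: 204.0  (cumulative 578.3)
CP3→CP4: 472.9  (cumulative 1051.2)
CP4→CP5: 459.0  (cumulative 1510.2)
CP5→CP6: 538.9  (cumulative 2049.1)
Total route length ≈ 2049.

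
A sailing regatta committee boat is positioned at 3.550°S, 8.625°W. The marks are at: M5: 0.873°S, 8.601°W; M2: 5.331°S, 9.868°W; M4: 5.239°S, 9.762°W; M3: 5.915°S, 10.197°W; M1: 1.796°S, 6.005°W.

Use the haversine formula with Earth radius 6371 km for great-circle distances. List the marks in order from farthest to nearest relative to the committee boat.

Distance from the committee boat at 3.550°S, 8.625°W to each:
M1 1.796°S, 6.005°W: 350.3 km
M3 5.915°S, 10.197°W: 315.4 km
M5 0.873°S, 8.601°W: 297.7 km
M2 5.331°S, 9.868°W: 241.3 km
M4 5.239°S, 9.762°W: 226.2 km

M1, M3, M5, M2, M4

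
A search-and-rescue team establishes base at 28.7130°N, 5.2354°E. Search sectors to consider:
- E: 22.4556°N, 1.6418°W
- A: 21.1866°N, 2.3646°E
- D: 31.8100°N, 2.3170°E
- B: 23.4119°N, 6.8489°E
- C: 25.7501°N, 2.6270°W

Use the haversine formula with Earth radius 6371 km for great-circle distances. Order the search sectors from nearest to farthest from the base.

D, B, C, A, E

Distances from the base:
D 31.8100°N, 2.3170°E: 444.0 km
B 23.4119°N, 6.8489°E: 611.1 km
C 25.7501°N, 2.6270°W: 844.0 km
A 21.1866°N, 2.3646°E: 885.4 km
E 22.4556°N, 1.6418°W: 979.3 km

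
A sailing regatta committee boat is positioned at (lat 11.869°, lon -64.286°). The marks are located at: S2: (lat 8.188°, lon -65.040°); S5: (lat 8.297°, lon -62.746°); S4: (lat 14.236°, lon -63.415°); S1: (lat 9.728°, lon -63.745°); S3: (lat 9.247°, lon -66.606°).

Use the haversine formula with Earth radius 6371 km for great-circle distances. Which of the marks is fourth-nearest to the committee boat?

Distances from the committee boat ((lat 11.869°, lon -64.286°)):
S1: 245.3 km
S4: 279.6 km
S3: 386.4 km
S2: 417.5 km
S5: 431.5 km
The fourth-nearest is S2 at 417.5 km.

S2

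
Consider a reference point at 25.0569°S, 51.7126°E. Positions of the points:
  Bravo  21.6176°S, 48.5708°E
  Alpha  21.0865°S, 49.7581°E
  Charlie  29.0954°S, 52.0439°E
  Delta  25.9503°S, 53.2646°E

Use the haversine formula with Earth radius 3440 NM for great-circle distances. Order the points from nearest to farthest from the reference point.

Computing each great-circle distance from 25.0569°S, 51.7126°E:
Delta 25.9503°S, 53.2646°E: 99.7 NM
Charlie 29.0954°S, 52.0439°E: 243.1 NM
Alpha 21.0865°S, 49.7581°E: 261.7 NM
Bravo 21.6176°S, 48.5708°E: 269.5 NM

Delta, Charlie, Alpha, Bravo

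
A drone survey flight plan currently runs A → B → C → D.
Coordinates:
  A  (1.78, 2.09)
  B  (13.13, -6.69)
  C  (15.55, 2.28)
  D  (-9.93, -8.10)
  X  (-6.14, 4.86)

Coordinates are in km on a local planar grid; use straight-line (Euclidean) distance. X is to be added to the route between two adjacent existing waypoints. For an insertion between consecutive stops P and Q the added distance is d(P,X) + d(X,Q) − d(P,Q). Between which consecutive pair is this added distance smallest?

Added distance for inserting X between each consecutive pair:
A–B: 16.5 km
B–C: 35.0 km
C–D: 7.8 km
Smallest added distance is 7.8 km, inserting between C and D.

between C and D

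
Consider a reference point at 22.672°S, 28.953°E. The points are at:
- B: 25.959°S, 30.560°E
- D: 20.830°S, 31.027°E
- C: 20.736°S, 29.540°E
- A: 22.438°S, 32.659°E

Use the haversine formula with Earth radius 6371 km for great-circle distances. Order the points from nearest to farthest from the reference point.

C, D, A, B

Computing each great-circle distance from 22.672°S, 28.953°E:
C 20.736°S, 29.540°E: 223.7 km
D 20.830°S, 31.027°E: 296.4 km
A 22.438°S, 32.659°E: 381.4 km
B 25.959°S, 30.560°E: 400.1 km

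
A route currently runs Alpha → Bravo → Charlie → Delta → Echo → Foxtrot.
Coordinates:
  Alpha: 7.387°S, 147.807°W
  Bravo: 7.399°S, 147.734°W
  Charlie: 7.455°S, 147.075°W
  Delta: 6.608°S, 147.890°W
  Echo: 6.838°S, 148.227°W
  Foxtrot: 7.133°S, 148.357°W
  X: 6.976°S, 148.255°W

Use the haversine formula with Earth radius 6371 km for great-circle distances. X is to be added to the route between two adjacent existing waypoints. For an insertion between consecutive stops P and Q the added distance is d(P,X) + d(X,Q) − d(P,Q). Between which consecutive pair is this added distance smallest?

Added distance for inserting X between each consecutive pair:
Alpha–Bravo: 133.4 km
Bravo–Charlie: 142.0 km
Charlie–Delta: 67.8 km
Delta–Echo: 27.9 km
Echo–Foxtrot: 0.6 km
Smallest added distance is 0.6 km, inserting between Echo and Foxtrot.

between Echo and Foxtrot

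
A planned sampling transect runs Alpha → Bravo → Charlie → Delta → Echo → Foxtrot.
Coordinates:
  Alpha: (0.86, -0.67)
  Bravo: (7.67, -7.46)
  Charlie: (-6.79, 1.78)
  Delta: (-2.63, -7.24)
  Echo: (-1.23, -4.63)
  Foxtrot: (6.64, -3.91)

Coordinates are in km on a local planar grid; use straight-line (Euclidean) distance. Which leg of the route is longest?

Leg distances:
Alpha→Bravo: 9.6 km
Bravo→Charlie: 17.2 km
Charlie→Delta: 9.9 km
Delta→Echo: 3.0 km
Echo→Foxtrot: 7.9 km
The longest leg is Bravo–Charlie at 17.2 km.

Bravo–Charlie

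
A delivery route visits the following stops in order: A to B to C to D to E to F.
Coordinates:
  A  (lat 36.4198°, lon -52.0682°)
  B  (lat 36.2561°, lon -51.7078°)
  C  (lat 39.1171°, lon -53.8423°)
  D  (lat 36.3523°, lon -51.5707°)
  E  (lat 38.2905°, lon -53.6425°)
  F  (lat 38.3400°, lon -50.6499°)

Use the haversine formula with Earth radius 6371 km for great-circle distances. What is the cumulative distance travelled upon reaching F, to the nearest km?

1317 km

Leg distances:
A→B: 37.1 km  (cumulative 37.1 km)
B→C: 369.4 km  (cumulative 406.5 km)
C→D: 366.6 km  (cumulative 773.1 km)
D→E: 282.8 km  (cumulative 1055.9 km)
E→F: 261.1 km  (cumulative 1317.0 km)
Cumulative distance at F ≈ 1317 km.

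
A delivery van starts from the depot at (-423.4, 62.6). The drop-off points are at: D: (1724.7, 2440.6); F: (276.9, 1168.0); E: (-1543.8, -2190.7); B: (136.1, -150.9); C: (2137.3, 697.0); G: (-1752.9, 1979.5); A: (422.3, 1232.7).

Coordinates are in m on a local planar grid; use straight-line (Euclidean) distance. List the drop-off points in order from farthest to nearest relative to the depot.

D, C, E, G, A, F, B

Distance from the depot at (-423.4, 62.6) to each:
D (1724.7, 2440.6): 3204.6 m
C (2137.3, 697.0): 2638.1 m
E (-1543.8, -2190.7): 2516.5 m
G (-1752.9, 1979.5): 2332.8 m
A (422.3, 1232.7): 1443.7 m
F (276.9, 1168.0): 1308.6 m
B (136.1, -150.9): 598.9 m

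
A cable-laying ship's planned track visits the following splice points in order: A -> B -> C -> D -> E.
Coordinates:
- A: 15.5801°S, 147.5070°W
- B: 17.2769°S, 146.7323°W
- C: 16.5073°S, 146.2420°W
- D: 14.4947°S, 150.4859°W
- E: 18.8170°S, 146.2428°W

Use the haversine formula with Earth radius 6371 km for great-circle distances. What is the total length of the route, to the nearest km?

Leg distances:
A→B: 206.0 km  (cumulative 206.0 km)
B→C: 100.2 km  (cumulative 306.2 km)
C→D: 506.8 km  (cumulative 813.0 km)
D→E: 659.7 km  (cumulative 1472.7 km)
Total route length ≈ 1473 km.

1473 km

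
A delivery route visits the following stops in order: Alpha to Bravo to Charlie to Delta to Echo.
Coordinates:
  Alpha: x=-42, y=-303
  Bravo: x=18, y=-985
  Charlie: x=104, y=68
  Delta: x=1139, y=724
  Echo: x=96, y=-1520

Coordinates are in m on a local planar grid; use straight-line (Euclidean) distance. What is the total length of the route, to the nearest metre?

Leg distances:
Alpha→Bravo: 684.6 m  (cumulative 684.6 m)
Bravo→Charlie: 1056.5 m  (cumulative 1741.1 m)
Charlie→Delta: 1225.4 m  (cumulative 2966.5 m)
Delta→Echo: 2474.5 m  (cumulative 5441.1 m)
Total route length ≈ 5441 m.

5441 m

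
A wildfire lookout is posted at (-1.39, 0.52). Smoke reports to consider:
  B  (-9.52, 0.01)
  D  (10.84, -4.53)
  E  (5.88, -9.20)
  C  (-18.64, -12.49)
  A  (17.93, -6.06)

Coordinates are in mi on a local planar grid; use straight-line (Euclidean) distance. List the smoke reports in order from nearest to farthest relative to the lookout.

Computing each straight-line distance from (-1.39, 0.52):
B (-9.52, 0.01): 8.1 mi
E (5.88, -9.20): 12.1 mi
D (10.84, -4.53): 13.2 mi
A (17.93, -6.06): 20.4 mi
C (-18.64, -12.49): 21.6 mi

B, E, D, A, C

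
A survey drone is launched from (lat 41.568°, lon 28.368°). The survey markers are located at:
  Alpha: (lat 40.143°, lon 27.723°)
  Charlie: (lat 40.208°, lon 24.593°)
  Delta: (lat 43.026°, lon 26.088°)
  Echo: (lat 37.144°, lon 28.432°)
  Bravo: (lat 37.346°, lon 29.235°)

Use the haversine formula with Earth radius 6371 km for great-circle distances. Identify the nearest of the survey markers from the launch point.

Alpha

Distance to each, sorted:
Alpha: 167.5 km
Delta: 247.9 km
Charlie: 351.5 km
Bravo: 475.3 km
Echo: 492.0 km
The nearest is Alpha at 167.5 km.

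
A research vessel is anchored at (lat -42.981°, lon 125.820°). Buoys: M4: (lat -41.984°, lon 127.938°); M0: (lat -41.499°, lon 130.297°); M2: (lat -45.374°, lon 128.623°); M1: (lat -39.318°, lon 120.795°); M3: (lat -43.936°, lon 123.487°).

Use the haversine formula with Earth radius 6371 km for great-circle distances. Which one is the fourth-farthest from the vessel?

Distance to each, sorted:
M1: 585.4 km
M0: 403.6 km
M2: 347.5 km
M3: 216.2 km
M4: 206.0 km
The fourth-farthest is M3 at 216.2 km.

M3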